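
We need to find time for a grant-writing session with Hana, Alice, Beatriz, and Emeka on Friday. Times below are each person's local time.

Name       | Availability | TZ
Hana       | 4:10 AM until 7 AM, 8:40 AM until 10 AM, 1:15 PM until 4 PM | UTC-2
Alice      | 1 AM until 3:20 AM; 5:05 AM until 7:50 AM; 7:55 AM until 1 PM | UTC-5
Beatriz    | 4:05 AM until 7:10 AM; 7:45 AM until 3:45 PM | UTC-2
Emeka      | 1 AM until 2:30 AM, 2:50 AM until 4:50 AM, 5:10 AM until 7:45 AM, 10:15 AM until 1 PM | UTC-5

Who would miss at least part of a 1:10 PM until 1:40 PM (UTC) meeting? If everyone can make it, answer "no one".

Emeka, Hana

Hana in UTC: 06:10-09:00, 10:40-12:00, 15:15-18:00 (add 2h to convert from UTC-2).
Alice in UTC: 06:00-08:20, 10:05-12:50, 12:55-18:00 (add 5h to convert from UTC-5).
Beatriz in UTC: 06:05-09:10, 09:45-17:45 (add 2h to convert from UTC-2).
Emeka in UTC: 06:00-07:30, 07:50-09:50, 10:10-12:45, 15:15-18:00 (add 5h to convert from UTC-5).
Hana: not fully free for 13:10-13:40. Alice: free for 13:10-13:40. Beatriz: free for 13:10-13:40. Emeka: not fully free for 13:10-13:40.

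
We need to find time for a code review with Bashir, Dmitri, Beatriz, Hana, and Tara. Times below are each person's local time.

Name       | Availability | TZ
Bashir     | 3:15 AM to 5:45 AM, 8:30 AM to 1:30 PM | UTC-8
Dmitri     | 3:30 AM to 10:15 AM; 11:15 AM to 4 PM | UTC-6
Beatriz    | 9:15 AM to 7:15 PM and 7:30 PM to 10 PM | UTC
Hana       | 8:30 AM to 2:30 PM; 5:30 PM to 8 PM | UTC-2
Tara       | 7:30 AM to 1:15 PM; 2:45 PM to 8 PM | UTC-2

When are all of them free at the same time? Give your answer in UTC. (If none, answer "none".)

Bashir in UTC: 11:15-13:45, 16:30-21:30 (add 8h to convert from UTC-8).
Dmitri in UTC: 09:30-16:15, 17:15-22:00 (add 6h to convert from UTC-6).
Beatriz in UTC: 09:15-19:15, 19:30-22:00.
Hana in UTC: 10:30-16:30, 19:30-22:00 (add 2h to convert from UTC-2).
Tara in UTC: 09:30-15:15, 16:45-22:00 (add 2h to convert from UTC-2).
Bashir ∩ Dmitri: 11:15-13:45, 17:15-21:30.
Bashir ∩ Dmitri ∩ Beatriz: 11:15-13:45, 17:15-19:15, 19:30-21:30.
Bashir ∩ Dmitri ∩ Beatriz ∩ Hana: 11:15-13:45, 19:30-21:30.
Bashir ∩ Dmitri ∩ Beatriz ∩ Hana ∩ Tara: 11:15-13:45, 19:30-21:30.

11:15-13:45, 19:30-21:30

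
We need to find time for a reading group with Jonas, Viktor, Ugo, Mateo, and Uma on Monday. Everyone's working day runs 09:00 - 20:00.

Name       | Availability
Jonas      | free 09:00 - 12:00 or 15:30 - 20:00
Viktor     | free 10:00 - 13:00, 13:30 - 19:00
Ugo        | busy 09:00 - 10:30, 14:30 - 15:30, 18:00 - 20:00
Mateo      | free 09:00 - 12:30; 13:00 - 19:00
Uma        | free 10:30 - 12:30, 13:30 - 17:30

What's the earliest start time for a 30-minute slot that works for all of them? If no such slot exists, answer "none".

10:30

Jonas free: 09:00-12:00, 15:30-20:00.
Viktor free: 10:00-13:00, 13:30-19:00.
Ugo free: 10:30-14:30, 15:30-18:00 (invert busy blocks within the working day).
Mateo free: 09:00-12:30, 13:00-19:00.
Uma free: 10:30-12:30, 13:30-17:30.
Jonas ∩ Viktor: 10:00-12:00, 15:30-19:00.
Jonas ∩ Viktor ∩ Ugo: 10:30-12:00, 15:30-18:00.
Jonas ∩ Viktor ∩ Ugo ∩ Mateo: 10:30-12:00, 15:30-18:00.
Jonas ∩ Viktor ∩ Ugo ∩ Mateo ∩ Uma: 10:30-12:00, 15:30-17:30.
The first common window of at least 30 minutes is 10:30-12:00, so the earliest start is 10:30.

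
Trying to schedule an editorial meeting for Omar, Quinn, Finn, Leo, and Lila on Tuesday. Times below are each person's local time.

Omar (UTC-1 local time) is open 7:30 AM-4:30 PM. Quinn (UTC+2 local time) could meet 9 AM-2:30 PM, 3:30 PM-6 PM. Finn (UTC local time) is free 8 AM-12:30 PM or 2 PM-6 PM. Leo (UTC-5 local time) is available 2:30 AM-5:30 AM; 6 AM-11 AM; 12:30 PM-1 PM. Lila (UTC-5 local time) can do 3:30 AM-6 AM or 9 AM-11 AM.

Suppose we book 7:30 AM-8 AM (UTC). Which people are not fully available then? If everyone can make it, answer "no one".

Omar in UTC: 08:30-17:30 (add 1h to convert from UTC-1).
Quinn in UTC: 07:00-12:30, 13:30-16:00 (subtract 2h to convert from UTC+2).
Finn in UTC: 08:00-12:30, 14:00-18:00.
Leo in UTC: 07:30-10:30, 11:00-16:00, 17:30-18:00 (add 5h to convert from UTC-5).
Lila in UTC: 08:30-11:00, 14:00-16:00 (add 5h to convert from UTC-5).
Omar: not fully free for 07:30-08:00. Quinn: free for 07:30-08:00. Finn: not fully free for 07:30-08:00. Leo: free for 07:30-08:00. Lila: not fully free for 07:30-08:00.

Finn, Lila, Omar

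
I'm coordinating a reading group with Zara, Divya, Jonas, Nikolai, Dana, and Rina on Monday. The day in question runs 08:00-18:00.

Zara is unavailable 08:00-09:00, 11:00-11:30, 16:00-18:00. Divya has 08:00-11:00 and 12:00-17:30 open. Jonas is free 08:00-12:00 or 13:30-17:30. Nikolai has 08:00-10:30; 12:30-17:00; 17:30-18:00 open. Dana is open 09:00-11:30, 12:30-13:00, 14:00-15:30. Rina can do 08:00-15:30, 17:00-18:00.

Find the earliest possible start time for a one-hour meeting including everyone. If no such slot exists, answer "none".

09:00

Zara free: 09:00-11:00, 11:30-16:00 (invert busy blocks within the working day).
Divya free: 08:00-11:00, 12:00-17:30.
Jonas free: 08:00-12:00, 13:30-17:30.
Nikolai free: 08:00-10:30, 12:30-17:00, 17:30-18:00.
Dana free: 09:00-11:30, 12:30-13:00, 14:00-15:30.
Rina free: 08:00-15:30, 17:00-18:00.
Zara ∩ Divya: 09:00-11:00, 12:00-16:00.
Zara ∩ Divya ∩ Jonas: 09:00-11:00, 13:30-16:00.
Zara ∩ Divya ∩ Jonas ∩ Nikolai: 09:00-10:30, 13:30-16:00.
Zara ∩ Divya ∩ Jonas ∩ Nikolai ∩ Dana: 09:00-10:30, 14:00-15:30.
Zara ∩ Divya ∩ Jonas ∩ Nikolai ∩ Dana ∩ Rina: 09:00-10:30, 14:00-15:30.
The first common window of at least 60 minutes is 09:00-10:30, so the earliest start is 09:00.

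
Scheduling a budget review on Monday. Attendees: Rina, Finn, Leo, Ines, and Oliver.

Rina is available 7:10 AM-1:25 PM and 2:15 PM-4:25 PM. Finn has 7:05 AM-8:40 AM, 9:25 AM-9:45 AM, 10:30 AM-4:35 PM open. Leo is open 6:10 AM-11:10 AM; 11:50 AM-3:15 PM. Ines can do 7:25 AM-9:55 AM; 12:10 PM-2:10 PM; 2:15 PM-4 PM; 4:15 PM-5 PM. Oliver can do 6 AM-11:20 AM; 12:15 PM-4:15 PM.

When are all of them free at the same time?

Rina ∩ Finn: 07:10-08:40, 09:25-09:45, 10:30-13:25, 14:15-16:25.
Rina ∩ Finn ∩ Leo: 07:10-08:40, 09:25-09:45, 10:30-11:10, 11:50-13:25, 14:15-15:15.
Rina ∩ Finn ∩ Leo ∩ Ines: 07:25-08:40, 09:25-09:45, 12:10-13:25, 14:15-15:15.
Rina ∩ Finn ∩ Leo ∩ Ines ∩ Oliver: 07:25-08:40, 09:25-09:45, 12:15-13:25, 14:15-15:15.

07:25-08:40, 09:25-09:45, 12:15-13:25, 14:15-15:15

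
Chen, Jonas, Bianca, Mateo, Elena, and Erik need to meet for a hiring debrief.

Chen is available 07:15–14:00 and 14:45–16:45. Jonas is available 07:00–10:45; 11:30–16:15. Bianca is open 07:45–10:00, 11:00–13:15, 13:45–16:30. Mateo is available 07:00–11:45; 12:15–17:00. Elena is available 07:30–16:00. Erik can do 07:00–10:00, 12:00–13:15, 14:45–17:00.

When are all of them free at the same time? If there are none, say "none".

07:45-10:00, 12:15-13:15, 14:45-16:00

Chen ∩ Jonas: 07:15-10:45, 11:30-14:00, 14:45-16:15.
Chen ∩ Jonas ∩ Bianca: 07:45-10:00, 11:30-13:15, 13:45-14:00, 14:45-16:15.
Chen ∩ Jonas ∩ Bianca ∩ Mateo: 07:45-10:00, 11:30-11:45, 12:15-13:15, 13:45-14:00, 14:45-16:15.
Chen ∩ Jonas ∩ Bianca ∩ Mateo ∩ Elena: 07:45-10:00, 11:30-11:45, 12:15-13:15, 13:45-14:00, 14:45-16:00.
Chen ∩ Jonas ∩ Bianca ∩ Mateo ∩ Elena ∩ Erik: 07:45-10:00, 12:15-13:15, 14:45-16:00.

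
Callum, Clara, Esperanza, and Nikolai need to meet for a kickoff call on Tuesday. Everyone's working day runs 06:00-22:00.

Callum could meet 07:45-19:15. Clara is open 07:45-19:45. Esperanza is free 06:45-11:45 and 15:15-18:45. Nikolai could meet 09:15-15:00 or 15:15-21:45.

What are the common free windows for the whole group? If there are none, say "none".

Callum ∩ Clara: 07:45-19:15.
Callum ∩ Clara ∩ Esperanza: 07:45-11:45, 15:15-18:45.
Callum ∩ Clara ∩ Esperanza ∩ Nikolai: 09:15-11:45, 15:15-18:45.

09:15-11:45, 15:15-18:45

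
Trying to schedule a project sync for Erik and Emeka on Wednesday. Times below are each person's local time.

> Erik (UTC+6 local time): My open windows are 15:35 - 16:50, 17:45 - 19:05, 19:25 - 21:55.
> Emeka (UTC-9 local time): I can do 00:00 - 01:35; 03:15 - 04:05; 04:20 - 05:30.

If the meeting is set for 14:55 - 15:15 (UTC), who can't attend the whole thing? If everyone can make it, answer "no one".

Erik in UTC: 09:35-10:50, 11:45-13:05, 13:25-15:55 (subtract 6h to convert from UTC+6).
Emeka in UTC: 09:00-10:35, 12:15-13:05, 13:20-14:30 (add 9h to convert from UTC-9).
Erik: free for 14:55-15:15. Emeka: not fully free for 14:55-15:15.

Emeka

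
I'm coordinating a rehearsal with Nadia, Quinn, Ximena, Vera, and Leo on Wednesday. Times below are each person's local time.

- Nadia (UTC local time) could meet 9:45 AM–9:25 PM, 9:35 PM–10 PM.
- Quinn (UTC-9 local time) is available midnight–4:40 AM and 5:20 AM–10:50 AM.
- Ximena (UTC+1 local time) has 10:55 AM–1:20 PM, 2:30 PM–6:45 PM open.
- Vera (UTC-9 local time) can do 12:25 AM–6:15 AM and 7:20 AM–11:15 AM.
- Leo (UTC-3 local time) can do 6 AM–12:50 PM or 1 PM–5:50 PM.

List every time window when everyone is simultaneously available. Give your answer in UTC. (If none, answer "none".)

Nadia in UTC: 09:45-21:25, 21:35-22:00.
Quinn in UTC: 09:00-13:40, 14:20-19:50 (add 9h to convert from UTC-9).
Ximena in UTC: 09:55-12:20, 13:30-17:45 (subtract 1h to convert from UTC+1).
Vera in UTC: 09:25-15:15, 16:20-20:15 (add 9h to convert from UTC-9).
Leo in UTC: 09:00-15:50, 16:00-20:50 (add 3h to convert from UTC-3).
Nadia ∩ Quinn: 09:45-13:40, 14:20-19:50.
Nadia ∩ Quinn ∩ Ximena: 09:55-12:20, 13:30-13:40, 14:20-17:45.
Nadia ∩ Quinn ∩ Ximena ∩ Vera: 09:55-12:20, 13:30-13:40, 14:20-15:15, 16:20-17:45.
Nadia ∩ Quinn ∩ Ximena ∩ Vera ∩ Leo: 09:55-12:20, 13:30-13:40, 14:20-15:15, 16:20-17:45.
So the common availability across everyone is 09:55-12:20, 13:30-13:40, 14:20-15:15, 16:20-17:45.

09:55-12:20, 13:30-13:40, 14:20-15:15, 16:20-17:45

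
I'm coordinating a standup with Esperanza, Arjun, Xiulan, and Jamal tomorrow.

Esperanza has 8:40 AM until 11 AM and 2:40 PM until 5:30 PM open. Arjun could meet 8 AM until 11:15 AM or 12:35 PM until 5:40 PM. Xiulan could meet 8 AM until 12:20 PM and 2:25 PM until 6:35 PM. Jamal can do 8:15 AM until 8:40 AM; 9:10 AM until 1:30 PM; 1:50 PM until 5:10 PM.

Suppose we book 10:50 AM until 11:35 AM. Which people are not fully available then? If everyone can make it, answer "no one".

Esperanza: not fully free for 10:50-11:35. Arjun: not fully free for 10:50-11:35. Xiulan: free for 10:50-11:35. Jamal: free for 10:50-11:35.

Arjun, Esperanza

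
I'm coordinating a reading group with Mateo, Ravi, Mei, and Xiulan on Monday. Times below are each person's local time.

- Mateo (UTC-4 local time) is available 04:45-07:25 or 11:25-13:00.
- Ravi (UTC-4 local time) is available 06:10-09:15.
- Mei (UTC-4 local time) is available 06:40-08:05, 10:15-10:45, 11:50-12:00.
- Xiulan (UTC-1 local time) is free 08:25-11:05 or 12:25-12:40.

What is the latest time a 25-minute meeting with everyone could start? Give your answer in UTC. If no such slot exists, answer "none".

Mateo in UTC: 08:45-11:25, 15:25-17:00 (add 4h to convert from UTC-4).
Ravi in UTC: 10:10-13:15 (add 4h to convert from UTC-4).
Mei in UTC: 10:40-12:05, 14:15-14:45, 15:50-16:00 (add 4h to convert from UTC-4).
Xiulan in UTC: 09:25-12:05, 13:25-13:40 (add 1h to convert from UTC-1).
Mateo ∩ Ravi: 10:10-11:25.
Mateo ∩ Ravi ∩ Mei: 10:40-11:25.
Mateo ∩ Ravi ∩ Mei ∩ Xiulan: 10:40-11:25.
So the common availability across everyone is 10:40-11:25.
The last common window of at least 25 minutes is 10:40-11:25; a 25-minute meeting can start as late as 11:00 and still end by 11:25.

11:00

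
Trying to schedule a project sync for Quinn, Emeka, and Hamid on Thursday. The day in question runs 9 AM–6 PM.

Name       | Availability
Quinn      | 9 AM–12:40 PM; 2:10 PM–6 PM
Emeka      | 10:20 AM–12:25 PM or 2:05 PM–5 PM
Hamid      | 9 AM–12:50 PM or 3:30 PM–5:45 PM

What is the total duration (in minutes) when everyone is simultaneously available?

Quinn ∩ Emeka: 10:20-12:25, 14:10-17:00.
Quinn ∩ Emeka ∩ Hamid: 10:20-12:25, 15:30-17:00.
So the common availability across everyone is 10:20-12:25, 15:30-17:00.
Summing the common windows: 125 + 90 = 215 minutes.

215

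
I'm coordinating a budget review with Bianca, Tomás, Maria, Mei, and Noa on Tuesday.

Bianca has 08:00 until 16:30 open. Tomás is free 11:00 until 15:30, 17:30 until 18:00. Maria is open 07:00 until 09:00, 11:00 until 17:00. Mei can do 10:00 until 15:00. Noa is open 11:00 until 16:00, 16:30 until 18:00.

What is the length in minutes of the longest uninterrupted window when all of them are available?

Bianca ∩ Tomás: 11:00-15:30.
Bianca ∩ Tomás ∩ Maria: 11:00-15:30.
Bianca ∩ Tomás ∩ Maria ∩ Mei: 11:00-15:00.
Bianca ∩ Tomás ∩ Maria ∩ Mei ∩ Noa: 11:00-15:00.
The longest is 11:00-15:00 at 240 minutes.

240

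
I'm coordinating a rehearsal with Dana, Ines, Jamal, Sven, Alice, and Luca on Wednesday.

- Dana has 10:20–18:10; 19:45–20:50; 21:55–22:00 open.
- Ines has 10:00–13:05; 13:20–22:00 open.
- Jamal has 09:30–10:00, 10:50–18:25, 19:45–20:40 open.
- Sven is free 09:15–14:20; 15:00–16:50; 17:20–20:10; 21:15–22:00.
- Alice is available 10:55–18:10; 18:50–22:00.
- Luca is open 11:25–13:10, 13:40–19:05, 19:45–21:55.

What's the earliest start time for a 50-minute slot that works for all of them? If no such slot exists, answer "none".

Dana ∩ Ines: 10:20-13:05, 13:20-18:10, 19:45-20:50, 21:55-22:00.
Dana ∩ Ines ∩ Jamal: 10:50-13:05, 13:20-18:10, 19:45-20:40.
Dana ∩ Ines ∩ Jamal ∩ Sven: 10:50-13:05, 13:20-14:20, 15:00-16:50, 17:20-18:10, 19:45-20:10.
Dana ∩ Ines ∩ Jamal ∩ Sven ∩ Alice: 10:55-13:05, 13:20-14:20, 15:00-16:50, 17:20-18:10, 19:45-20:10.
Dana ∩ Ines ∩ Jamal ∩ Sven ∩ Alice ∩ Luca: 11:25-13:05, 13:40-14:20, 15:00-16:50, 17:20-18:10, 19:45-20:10.
So the common availability across everyone is 11:25-13:05, 13:40-14:20, 15:00-16:50, 17:20-18:10, 19:45-20:10.
The first common window of at least 50 minutes is 11:25-13:05, so the earliest start is 11:25.

11:25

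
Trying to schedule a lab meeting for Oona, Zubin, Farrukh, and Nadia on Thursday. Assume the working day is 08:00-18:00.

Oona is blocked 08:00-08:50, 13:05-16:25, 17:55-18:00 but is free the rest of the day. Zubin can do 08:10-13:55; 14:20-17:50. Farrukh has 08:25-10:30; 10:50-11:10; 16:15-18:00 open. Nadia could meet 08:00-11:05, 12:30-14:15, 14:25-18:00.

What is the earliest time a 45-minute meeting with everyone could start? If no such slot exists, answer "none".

Oona free: 08:50-13:05, 16:25-17:55 (invert busy blocks within the working day).
Zubin free: 08:10-13:55, 14:20-17:50.
Farrukh free: 08:25-10:30, 10:50-11:10, 16:15-18:00.
Nadia free: 08:00-11:05, 12:30-14:15, 14:25-18:00.
Oona ∩ Zubin: 08:50-13:05, 16:25-17:50.
Oona ∩ Zubin ∩ Farrukh: 08:50-10:30, 10:50-11:10, 16:25-17:50.
Oona ∩ Zubin ∩ Farrukh ∩ Nadia: 08:50-10:30, 10:50-11:05, 16:25-17:50.
Those are the intersection windows.
The first common window of at least 45 minutes is 08:50-10:30, so the earliest start is 08:50.

08:50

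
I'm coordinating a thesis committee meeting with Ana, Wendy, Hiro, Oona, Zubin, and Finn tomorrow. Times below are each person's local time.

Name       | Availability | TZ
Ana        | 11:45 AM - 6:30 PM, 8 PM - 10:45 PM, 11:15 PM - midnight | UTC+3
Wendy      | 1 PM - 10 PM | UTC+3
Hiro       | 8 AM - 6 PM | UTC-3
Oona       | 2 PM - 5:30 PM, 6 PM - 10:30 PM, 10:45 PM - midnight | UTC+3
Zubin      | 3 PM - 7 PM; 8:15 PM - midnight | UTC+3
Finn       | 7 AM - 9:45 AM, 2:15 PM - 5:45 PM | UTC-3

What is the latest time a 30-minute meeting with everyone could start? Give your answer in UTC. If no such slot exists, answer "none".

Ana in UTC: 08:45-15:30, 17:00-19:45, 20:15-21:00 (subtract 3h to convert from UTC+3).
Wendy in UTC: 10:00-19:00 (subtract 3h to convert from UTC+3).
Hiro in UTC: 11:00-21:00 (add 3h to convert from UTC-3).
Oona in UTC: 11:00-14:30, 15:00-19:30, 19:45-21:00 (subtract 3h to convert from UTC+3).
Zubin in UTC: 12:00-16:00, 17:15-21:00 (subtract 3h to convert from UTC+3).
Finn in UTC: 10:00-12:45, 17:15-20:45 (add 3h to convert from UTC-3).
Ana ∩ Wendy: 10:00-15:30, 17:00-19:00.
Ana ∩ Wendy ∩ Hiro: 11:00-15:30, 17:00-19:00.
Ana ∩ Wendy ∩ Hiro ∩ Oona: 11:00-14:30, 15:00-15:30, 17:00-19:00.
Ana ∩ Wendy ∩ Hiro ∩ Oona ∩ Zubin: 12:00-14:30, 15:00-15:30, 17:15-19:00.
Ana ∩ Wendy ∩ Hiro ∩ Oona ∩ Zubin ∩ Finn: 12:00-12:45, 17:15-19:00.
So the common availability across everyone is 12:00-12:45, 17:15-19:00.
The last common window of at least 30 minutes is 17:15-19:00; a 30-minute meeting can start as late as 18:30 and still end by 19:00.

18:30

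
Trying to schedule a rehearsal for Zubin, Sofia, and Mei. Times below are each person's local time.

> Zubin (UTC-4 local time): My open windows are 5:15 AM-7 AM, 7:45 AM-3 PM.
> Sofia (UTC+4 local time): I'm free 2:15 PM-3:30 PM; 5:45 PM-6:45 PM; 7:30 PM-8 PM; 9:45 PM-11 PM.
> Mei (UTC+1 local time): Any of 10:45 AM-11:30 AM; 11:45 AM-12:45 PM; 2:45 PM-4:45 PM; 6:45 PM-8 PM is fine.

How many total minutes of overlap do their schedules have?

Zubin in UTC: 09:15-11:00, 11:45-19:00 (add 4h to convert from UTC-4).
Sofia in UTC: 10:15-11:30, 13:45-14:45, 15:30-16:00, 17:45-19:00 (subtract 4h to convert from UTC+4).
Mei in UTC: 09:45-10:30, 10:45-11:45, 13:45-15:45, 17:45-19:00 (subtract 1h to convert from UTC+1).
Zubin ∩ Sofia: 10:15-11:00, 13:45-14:45, 15:30-16:00, 17:45-19:00.
Zubin ∩ Sofia ∩ Mei: 10:15-10:30, 10:45-11:00, 13:45-14:45, 15:30-15:45, 17:45-19:00.
Summing the common windows: 15 + 15 + 60 + 15 + 75 = 180 minutes.

180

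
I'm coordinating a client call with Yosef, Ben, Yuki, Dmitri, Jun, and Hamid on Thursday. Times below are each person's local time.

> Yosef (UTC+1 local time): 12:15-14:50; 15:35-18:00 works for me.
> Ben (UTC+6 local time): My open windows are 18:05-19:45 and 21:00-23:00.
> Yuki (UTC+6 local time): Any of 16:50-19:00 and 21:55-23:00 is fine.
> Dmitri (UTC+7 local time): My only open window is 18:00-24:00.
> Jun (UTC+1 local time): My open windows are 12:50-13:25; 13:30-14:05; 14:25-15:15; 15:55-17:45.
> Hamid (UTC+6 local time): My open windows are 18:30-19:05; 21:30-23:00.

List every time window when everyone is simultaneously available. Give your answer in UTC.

12:30-13:00, 15:55-16:45

Yosef in UTC: 11:15-13:50, 14:35-17:00 (subtract 1h to convert from UTC+1).
Ben in UTC: 12:05-13:45, 15:00-17:00 (subtract 6h to convert from UTC+6).
Yuki in UTC: 10:50-13:00, 15:55-17:00 (subtract 6h to convert from UTC+6).
Dmitri in UTC: 11:00-17:00 (subtract 7h to convert from UTC+7).
Jun in UTC: 11:50-12:25, 12:30-13:05, 13:25-14:15, 14:55-16:45 (subtract 1h to convert from UTC+1).
Hamid in UTC: 12:30-13:05, 15:30-17:00 (subtract 6h to convert from UTC+6).
Yosef ∩ Ben: 12:05-13:45, 15:00-17:00.
Yosef ∩ Ben ∩ Yuki: 12:05-13:00, 15:55-17:00.
Yosef ∩ Ben ∩ Yuki ∩ Dmitri: 12:05-13:00, 15:55-17:00.
Yosef ∩ Ben ∩ Yuki ∩ Dmitri ∩ Jun: 12:05-12:25, 12:30-13:00, 15:55-16:45.
Yosef ∩ Ben ∩ Yuki ∩ Dmitri ∩ Jun ∩ Hamid: 12:30-13:00, 15:55-16:45.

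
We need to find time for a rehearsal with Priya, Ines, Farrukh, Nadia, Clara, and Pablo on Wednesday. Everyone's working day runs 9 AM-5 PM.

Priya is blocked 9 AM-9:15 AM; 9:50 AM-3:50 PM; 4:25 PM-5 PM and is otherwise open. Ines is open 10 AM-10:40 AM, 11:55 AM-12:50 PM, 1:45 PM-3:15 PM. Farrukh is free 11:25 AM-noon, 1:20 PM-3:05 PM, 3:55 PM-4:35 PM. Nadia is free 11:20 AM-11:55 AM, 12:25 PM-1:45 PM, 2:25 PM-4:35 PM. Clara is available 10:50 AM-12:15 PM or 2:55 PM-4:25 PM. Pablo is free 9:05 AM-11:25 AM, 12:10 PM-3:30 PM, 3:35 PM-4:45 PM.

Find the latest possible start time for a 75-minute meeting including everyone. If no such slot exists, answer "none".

Priya free: 09:15-09:50, 15:50-16:25 (invert busy blocks within the working day).
Ines free: 10:00-10:40, 11:55-12:50, 13:45-15:15.
Farrukh free: 11:25-12:00, 13:20-15:05, 15:55-16:35.
Nadia free: 11:20-11:55, 12:25-13:45, 14:25-16:35.
Clara free: 10:50-12:15, 14:55-16:25.
Pablo free: 09:05-11:25, 12:10-15:30, 15:35-16:45.
Priya ∩ Ines: ∅.
Priya ∩ Ines ∩ Farrukh: ∅.
Priya ∩ Ines ∩ Farrukh ∩ Nadia: ∅.
Priya ∩ Ines ∩ Farrukh ∩ Nadia ∩ Clara: ∅.
Priya ∩ Ines ∩ Farrukh ∩ Nadia ∩ Clara ∩ Pablo: ∅.
There is no time when everyone is free.
No common window is at least 75 minutes long.

none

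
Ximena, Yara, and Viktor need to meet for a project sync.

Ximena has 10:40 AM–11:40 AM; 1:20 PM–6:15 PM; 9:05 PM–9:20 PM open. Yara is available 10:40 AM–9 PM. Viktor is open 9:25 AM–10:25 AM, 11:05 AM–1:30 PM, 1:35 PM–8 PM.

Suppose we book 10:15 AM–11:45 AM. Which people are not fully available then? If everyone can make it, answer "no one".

Ximena: not fully free for 10:15-11:45. Yara: not fully free for 10:15-11:45. Viktor: not fully free for 10:15-11:45.

Viktor, Ximena, Yara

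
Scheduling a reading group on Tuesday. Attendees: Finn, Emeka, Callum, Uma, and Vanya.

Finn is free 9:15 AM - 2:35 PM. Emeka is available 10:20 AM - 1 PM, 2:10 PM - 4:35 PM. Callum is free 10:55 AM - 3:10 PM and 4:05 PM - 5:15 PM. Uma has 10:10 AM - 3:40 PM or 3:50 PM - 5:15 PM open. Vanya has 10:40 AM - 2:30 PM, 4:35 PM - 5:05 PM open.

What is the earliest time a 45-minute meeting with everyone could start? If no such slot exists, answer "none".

Finn ∩ Emeka: 10:20-13:00, 14:10-14:35.
Finn ∩ Emeka ∩ Callum: 10:55-13:00, 14:10-14:35.
Finn ∩ Emeka ∩ Callum ∩ Uma: 10:55-13:00, 14:10-14:35.
Finn ∩ Emeka ∩ Callum ∩ Uma ∩ Vanya: 10:55-13:00, 14:10-14:30.
The first common window of at least 45 minutes is 10:55-13:00, so the earliest start is 10:55.

10:55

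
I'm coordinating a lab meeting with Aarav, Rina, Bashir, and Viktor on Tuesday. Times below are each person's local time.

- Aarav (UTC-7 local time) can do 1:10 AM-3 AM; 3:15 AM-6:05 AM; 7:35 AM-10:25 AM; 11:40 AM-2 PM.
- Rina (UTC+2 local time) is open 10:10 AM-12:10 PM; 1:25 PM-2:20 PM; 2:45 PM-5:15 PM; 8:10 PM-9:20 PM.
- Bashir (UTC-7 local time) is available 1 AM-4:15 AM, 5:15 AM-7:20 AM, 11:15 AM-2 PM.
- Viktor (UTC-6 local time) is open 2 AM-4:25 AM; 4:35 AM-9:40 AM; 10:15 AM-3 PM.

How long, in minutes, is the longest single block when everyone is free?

Aarav in UTC: 08:10-10:00, 10:15-13:05, 14:35-17:25, 18:40-21:00 (add 7h to convert from UTC-7).
Rina in UTC: 08:10-10:10, 11:25-12:20, 12:45-15:15, 18:10-19:20 (subtract 2h to convert from UTC+2).
Bashir in UTC: 08:00-11:15, 12:15-14:20, 18:15-21:00 (add 7h to convert from UTC-7).
Viktor in UTC: 08:00-10:25, 10:35-15:40, 16:15-21:00 (add 6h to convert from UTC-6).
Aarav ∩ Rina: 08:10-10:00, 11:25-12:20, 12:45-13:05, 14:35-15:15, 18:40-19:20.
Aarav ∩ Rina ∩ Bashir: 08:10-10:00, 12:15-12:20, 12:45-13:05, 18:40-19:20.
Aarav ∩ Rina ∩ Bashir ∩ Viktor: 08:10-10:00, 12:15-12:20, 12:45-13:05, 18:40-19:20.
The longest is 08:10-10:00 at 110 minutes.

110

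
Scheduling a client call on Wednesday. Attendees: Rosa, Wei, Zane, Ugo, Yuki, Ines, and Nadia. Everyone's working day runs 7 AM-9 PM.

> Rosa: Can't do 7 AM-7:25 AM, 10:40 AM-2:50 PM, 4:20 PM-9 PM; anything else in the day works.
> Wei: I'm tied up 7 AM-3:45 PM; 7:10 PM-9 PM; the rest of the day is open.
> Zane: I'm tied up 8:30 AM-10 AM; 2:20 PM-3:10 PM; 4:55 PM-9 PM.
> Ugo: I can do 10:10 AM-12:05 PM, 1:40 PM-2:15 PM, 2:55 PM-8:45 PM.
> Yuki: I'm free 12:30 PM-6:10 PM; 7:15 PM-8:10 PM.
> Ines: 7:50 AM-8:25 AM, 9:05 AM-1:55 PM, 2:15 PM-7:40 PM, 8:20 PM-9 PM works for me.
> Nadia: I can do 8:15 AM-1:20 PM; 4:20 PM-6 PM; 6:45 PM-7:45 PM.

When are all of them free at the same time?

Rosa free: 07:25-10:40, 14:50-16:20 (invert busy blocks within the working day).
Wei free: 15:45-19:10 (invert busy blocks within the working day).
Zane free: 07:00-08:30, 10:00-14:20, 15:10-16:55 (invert busy blocks within the working day).
Ugo free: 10:10-12:05, 13:40-14:15, 14:55-20:45.
Yuki free: 12:30-18:10, 19:15-20:10.
Ines free: 07:50-08:25, 09:05-13:55, 14:15-19:40, 20:20-21:00.
Nadia free: 08:15-13:20, 16:20-18:00, 18:45-19:45.
Rosa ∩ Wei: 15:45-16:20.
Rosa ∩ Wei ∩ Zane: 15:45-16:20.
Rosa ∩ Wei ∩ Zane ∩ Ugo: 15:45-16:20.
Rosa ∩ Wei ∩ Zane ∩ Ugo ∩ Yuki: 15:45-16:20.
Rosa ∩ Wei ∩ Zane ∩ Ugo ∩ Yuki ∩ Ines: 15:45-16:20.
Rosa ∩ Wei ∩ Zane ∩ Ugo ∩ Yuki ∩ Ines ∩ Nadia: ∅.
There is no time when everyone is free.

none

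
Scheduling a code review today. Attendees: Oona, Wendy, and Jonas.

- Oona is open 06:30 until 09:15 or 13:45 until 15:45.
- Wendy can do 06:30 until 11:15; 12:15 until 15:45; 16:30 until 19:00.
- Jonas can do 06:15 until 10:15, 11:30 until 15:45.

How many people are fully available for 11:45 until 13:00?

Jonas can make the full 11:45-13:00 slot — that's 1.

1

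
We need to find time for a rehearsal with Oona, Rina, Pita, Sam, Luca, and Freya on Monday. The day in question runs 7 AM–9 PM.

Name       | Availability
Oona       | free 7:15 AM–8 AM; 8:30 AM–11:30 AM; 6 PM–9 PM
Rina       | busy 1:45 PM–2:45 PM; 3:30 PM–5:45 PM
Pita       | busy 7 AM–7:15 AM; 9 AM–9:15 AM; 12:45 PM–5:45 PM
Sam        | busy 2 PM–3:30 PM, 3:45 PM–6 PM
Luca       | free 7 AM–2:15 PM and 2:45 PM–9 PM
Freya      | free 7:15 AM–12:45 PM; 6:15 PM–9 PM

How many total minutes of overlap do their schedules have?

375

Oona free: 07:15-08:00, 08:30-11:30, 18:00-21:00.
Rina free: 07:00-13:45, 14:45-15:30, 17:45-21:00 (invert busy blocks within the working day).
Pita free: 07:15-09:00, 09:15-12:45, 17:45-21:00 (invert busy blocks within the working day).
Sam free: 07:00-14:00, 15:30-15:45, 18:00-21:00 (invert busy blocks within the working day).
Luca free: 07:00-14:15, 14:45-21:00.
Freya free: 07:15-12:45, 18:15-21:00.
Oona ∩ Rina: 07:15-08:00, 08:30-11:30, 18:00-21:00.
Oona ∩ Rina ∩ Pita: 07:15-08:00, 08:30-09:00, 09:15-11:30, 18:00-21:00.
Oona ∩ Rina ∩ Pita ∩ Sam: 07:15-08:00, 08:30-09:00, 09:15-11:30, 18:00-21:00.
Oona ∩ Rina ∩ Pita ∩ Sam ∩ Luca: 07:15-08:00, 08:30-09:00, 09:15-11:30, 18:00-21:00.
Oona ∩ Rina ∩ Pita ∩ Sam ∩ Luca ∩ Freya: 07:15-08:00, 08:30-09:00, 09:15-11:30, 18:15-21:00.
Summing the common windows: 45 + 30 + 135 + 165 = 375 minutes.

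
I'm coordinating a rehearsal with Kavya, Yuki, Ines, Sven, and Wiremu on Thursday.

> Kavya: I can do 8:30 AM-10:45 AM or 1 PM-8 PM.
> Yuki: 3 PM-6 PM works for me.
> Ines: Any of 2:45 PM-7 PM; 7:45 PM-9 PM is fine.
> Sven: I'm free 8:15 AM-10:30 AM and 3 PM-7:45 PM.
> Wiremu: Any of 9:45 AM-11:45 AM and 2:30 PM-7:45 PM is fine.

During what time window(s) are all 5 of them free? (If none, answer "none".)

Kavya ∩ Yuki: 15:00-18:00.
Kavya ∩ Yuki ∩ Ines: 15:00-18:00.
Kavya ∩ Yuki ∩ Ines ∩ Sven: 15:00-18:00.
Kavya ∩ Yuki ∩ Ines ∩ Sven ∩ Wiremu: 15:00-18:00.

15:00-18:00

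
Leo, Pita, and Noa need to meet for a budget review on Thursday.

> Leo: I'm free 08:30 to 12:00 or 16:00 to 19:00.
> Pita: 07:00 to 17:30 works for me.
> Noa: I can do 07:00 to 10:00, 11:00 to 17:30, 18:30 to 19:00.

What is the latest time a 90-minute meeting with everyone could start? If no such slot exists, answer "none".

Leo ∩ Pita: 08:30-12:00, 16:00-17:30.
Leo ∩ Pita ∩ Noa: 08:30-10:00, 11:00-12:00, 16:00-17:30.
The last common window of at least 90 minutes is 16:00-17:30; a 90-minute meeting can start as late as 16:00 and still end by 17:30.

16:00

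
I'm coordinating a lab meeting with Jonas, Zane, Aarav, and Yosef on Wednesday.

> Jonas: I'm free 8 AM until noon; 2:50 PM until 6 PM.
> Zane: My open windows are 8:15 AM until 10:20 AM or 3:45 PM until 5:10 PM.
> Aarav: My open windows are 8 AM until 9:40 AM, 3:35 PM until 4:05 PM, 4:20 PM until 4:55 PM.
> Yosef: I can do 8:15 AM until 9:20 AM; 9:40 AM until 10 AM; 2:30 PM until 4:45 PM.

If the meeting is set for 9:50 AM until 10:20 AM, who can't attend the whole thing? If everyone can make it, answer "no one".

Jonas: free for 09:50-10:20. Zane: free for 09:50-10:20. Aarav: not fully free for 09:50-10:20. Yosef: not fully free for 09:50-10:20.

Aarav, Yosef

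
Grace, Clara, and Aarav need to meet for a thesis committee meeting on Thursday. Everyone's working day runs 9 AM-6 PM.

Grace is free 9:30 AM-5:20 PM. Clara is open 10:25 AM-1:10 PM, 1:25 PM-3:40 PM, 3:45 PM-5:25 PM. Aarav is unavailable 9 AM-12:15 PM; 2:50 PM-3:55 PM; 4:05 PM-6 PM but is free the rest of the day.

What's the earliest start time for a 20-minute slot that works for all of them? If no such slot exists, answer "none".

12:15

Grace free: 09:30-17:20.
Clara free: 10:25-13:10, 13:25-15:40, 15:45-17:25.
Aarav free: 12:15-14:50, 15:55-16:05 (invert busy blocks within the working day).
Grace ∩ Clara: 10:25-13:10, 13:25-15:40, 15:45-17:20.
Grace ∩ Clara ∩ Aarav: 12:15-13:10, 13:25-14:50, 15:55-16:05.
The first common window of at least 20 minutes is 12:15-13:10, so the earliest start is 12:15.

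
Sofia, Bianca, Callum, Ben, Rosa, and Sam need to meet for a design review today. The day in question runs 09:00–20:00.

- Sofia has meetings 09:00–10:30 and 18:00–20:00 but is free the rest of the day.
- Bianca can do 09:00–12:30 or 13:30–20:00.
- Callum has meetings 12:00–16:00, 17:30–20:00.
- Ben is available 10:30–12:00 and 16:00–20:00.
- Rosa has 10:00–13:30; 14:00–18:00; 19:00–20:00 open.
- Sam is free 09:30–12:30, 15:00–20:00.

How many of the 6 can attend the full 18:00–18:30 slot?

Sofia free: 10:30-18:00 (invert busy blocks within the working day).
Bianca free: 09:00-12:30, 13:30-20:00.
Callum free: 09:00-12:00, 16:00-17:30 (invert busy blocks within the working day).
Ben free: 10:30-12:00, 16:00-20:00.
Rosa free: 10:00-13:30, 14:00-18:00, 19:00-20:00.
Sam free: 09:30-12:30, 15:00-20:00.
Bianca, Ben, and Sam can make the full 18:00-18:30 slot — that's 3.

3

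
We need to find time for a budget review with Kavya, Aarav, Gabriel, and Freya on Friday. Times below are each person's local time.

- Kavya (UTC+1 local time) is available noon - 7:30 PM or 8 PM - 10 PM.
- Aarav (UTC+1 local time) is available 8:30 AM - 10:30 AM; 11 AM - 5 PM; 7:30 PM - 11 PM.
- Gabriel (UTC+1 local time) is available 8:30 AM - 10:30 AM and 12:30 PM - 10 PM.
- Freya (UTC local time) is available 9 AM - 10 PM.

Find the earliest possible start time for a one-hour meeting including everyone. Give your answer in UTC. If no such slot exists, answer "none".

Kavya in UTC: 11:00-18:30, 19:00-21:00 (subtract 1h to convert from UTC+1).
Aarav in UTC: 07:30-09:30, 10:00-16:00, 18:30-22:00 (subtract 1h to convert from UTC+1).
Gabriel in UTC: 07:30-09:30, 11:30-21:00 (subtract 1h to convert from UTC+1).
Freya in UTC: 09:00-22:00.
Kavya ∩ Aarav: 11:00-16:00, 19:00-21:00.
Kavya ∩ Aarav ∩ Gabriel: 11:30-16:00, 19:00-21:00.
Kavya ∩ Aarav ∩ Gabriel ∩ Freya: 11:30-16:00, 19:00-21:00.
The first common window of at least 60 minutes is 11:30-16:00, so the earliest start is 11:30.

11:30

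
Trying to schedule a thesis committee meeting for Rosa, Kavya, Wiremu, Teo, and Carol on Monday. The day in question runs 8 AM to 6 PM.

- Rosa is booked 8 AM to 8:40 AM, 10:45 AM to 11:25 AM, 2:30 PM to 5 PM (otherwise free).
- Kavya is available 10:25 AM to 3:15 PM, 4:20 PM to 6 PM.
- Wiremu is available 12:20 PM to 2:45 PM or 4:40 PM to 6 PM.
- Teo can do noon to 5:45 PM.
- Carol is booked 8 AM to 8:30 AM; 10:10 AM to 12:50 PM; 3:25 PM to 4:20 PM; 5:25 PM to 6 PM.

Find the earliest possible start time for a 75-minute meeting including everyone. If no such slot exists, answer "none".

12:50

Rosa free: 08:40-10:45, 11:25-14:30, 17:00-18:00 (invert busy blocks within the working day).
Kavya free: 10:25-15:15, 16:20-18:00.
Wiremu free: 12:20-14:45, 16:40-18:00.
Teo free: 12:00-17:45.
Carol free: 08:30-10:10, 12:50-15:25, 16:20-17:25 (invert busy blocks within the working day).
Rosa ∩ Kavya: 10:25-10:45, 11:25-14:30, 17:00-18:00.
Rosa ∩ Kavya ∩ Wiremu: 12:20-14:30, 17:00-18:00.
Rosa ∩ Kavya ∩ Wiremu ∩ Teo: 12:20-14:30, 17:00-17:45.
Rosa ∩ Kavya ∩ Wiremu ∩ Teo ∩ Carol: 12:50-14:30, 17:00-17:25.
The first common window of at least 75 minutes is 12:50-14:30, so the earliest start is 12:50.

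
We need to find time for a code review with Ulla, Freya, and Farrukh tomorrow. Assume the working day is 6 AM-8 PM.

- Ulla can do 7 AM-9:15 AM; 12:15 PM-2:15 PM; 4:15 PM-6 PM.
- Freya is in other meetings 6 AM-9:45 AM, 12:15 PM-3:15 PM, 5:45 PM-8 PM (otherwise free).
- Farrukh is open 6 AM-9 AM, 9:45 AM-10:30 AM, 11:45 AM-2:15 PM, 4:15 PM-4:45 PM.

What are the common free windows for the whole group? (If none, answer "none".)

Ulla free: 07:00-09:15, 12:15-14:15, 16:15-18:00.
Freya free: 09:45-12:15, 15:15-17:45 (invert busy blocks within the working day).
Farrukh free: 06:00-09:00, 09:45-10:30, 11:45-14:15, 16:15-16:45.
Ulla ∩ Freya: 16:15-17:45.
Ulla ∩ Freya ∩ Farrukh: 16:15-16:45.

16:15-16:45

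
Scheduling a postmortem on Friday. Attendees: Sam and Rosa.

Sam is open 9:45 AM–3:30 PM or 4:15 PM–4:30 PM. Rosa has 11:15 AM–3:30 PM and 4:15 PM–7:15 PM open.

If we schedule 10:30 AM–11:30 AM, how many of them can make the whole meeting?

1

Sam can make the full 10:30-11:30 slot — that's 1.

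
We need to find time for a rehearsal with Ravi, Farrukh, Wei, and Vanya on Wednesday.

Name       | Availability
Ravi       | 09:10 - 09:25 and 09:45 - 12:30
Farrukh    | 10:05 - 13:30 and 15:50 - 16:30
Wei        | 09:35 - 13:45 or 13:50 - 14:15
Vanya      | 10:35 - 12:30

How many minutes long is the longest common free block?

Ravi ∩ Farrukh: 10:05-12:30.
Ravi ∩ Farrukh ∩ Wei: 10:05-12:30.
Ravi ∩ Farrukh ∩ Wei ∩ Vanya: 10:35-12:30.
The longest is 10:35-12:30 at 115 minutes.

115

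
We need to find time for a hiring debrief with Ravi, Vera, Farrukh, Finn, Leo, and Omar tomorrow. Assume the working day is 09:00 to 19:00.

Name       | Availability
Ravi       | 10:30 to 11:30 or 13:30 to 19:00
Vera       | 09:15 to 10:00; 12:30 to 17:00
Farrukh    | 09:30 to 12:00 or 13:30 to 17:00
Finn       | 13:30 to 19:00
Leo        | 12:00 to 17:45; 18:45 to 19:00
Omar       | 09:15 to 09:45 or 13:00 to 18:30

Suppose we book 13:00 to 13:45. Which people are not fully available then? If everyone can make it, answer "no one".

Farrukh, Finn, Ravi

Ravi: not fully free for 13:00-13:45. Vera: free for 13:00-13:45. Farrukh: not fully free for 13:00-13:45. Finn: not fully free for 13:00-13:45. Leo: free for 13:00-13:45. Omar: free for 13:00-13:45.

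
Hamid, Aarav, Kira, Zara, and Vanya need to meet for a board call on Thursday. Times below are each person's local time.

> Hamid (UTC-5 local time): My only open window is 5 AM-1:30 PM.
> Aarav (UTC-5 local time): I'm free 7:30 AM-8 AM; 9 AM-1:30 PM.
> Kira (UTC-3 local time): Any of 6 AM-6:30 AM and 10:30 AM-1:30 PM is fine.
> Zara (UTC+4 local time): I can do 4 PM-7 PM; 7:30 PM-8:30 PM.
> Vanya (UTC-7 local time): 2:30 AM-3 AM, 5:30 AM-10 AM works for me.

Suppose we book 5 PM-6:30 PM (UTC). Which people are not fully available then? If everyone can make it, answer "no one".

Hamid in UTC: 10:00-18:30 (add 5h to convert from UTC-5).
Aarav in UTC: 12:30-13:00, 14:00-18:30 (add 5h to convert from UTC-5).
Kira in UTC: 09:00-09:30, 13:30-16:30 (add 3h to convert from UTC-3).
Zara in UTC: 12:00-15:00, 15:30-16:30 (subtract 4h to convert from UTC+4).
Vanya in UTC: 09:30-10:00, 12:30-17:00 (add 7h to convert from UTC-7).
Hamid: free for 17:00-18:30. Aarav: free for 17:00-18:30. Kira: not fully free for 17:00-18:30. Zara: not fully free for 17:00-18:30. Vanya: not fully free for 17:00-18:30.

Kira, Vanya, Zara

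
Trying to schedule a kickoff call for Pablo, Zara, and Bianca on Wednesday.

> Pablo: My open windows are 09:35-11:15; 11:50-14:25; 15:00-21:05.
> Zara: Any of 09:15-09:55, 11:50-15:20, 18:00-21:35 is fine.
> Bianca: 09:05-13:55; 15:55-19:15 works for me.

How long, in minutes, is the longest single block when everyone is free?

Pablo ∩ Zara: 09:35-09:55, 11:50-14:25, 15:00-15:20, 18:00-21:05.
Pablo ∩ Zara ∩ Bianca: 09:35-09:55, 11:50-13:55, 18:00-19:15.
So the common availability across everyone is 09:35-09:55, 11:50-13:55, 18:00-19:15.
The longest is 11:50-13:55 at 125 minutes.

125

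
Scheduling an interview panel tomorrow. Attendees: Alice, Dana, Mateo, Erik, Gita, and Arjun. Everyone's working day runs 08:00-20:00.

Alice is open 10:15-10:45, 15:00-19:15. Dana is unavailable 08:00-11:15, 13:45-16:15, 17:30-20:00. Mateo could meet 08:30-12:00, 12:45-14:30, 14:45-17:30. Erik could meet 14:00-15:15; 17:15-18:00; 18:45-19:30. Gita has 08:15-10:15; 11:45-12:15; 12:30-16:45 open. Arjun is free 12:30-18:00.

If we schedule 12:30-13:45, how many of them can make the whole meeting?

3

Alice free: 10:15-10:45, 15:00-19:15.
Dana free: 11:15-13:45, 16:15-17:30 (invert busy blocks within the working day).
Mateo free: 08:30-12:00, 12:45-14:30, 14:45-17:30.
Erik free: 14:00-15:15, 17:15-18:00, 18:45-19:30.
Gita free: 08:15-10:15, 11:45-12:15, 12:30-16:45.
Arjun free: 12:30-18:00.
Dana, Gita, and Arjun can make the full 12:30-13:45 slot — that's 3.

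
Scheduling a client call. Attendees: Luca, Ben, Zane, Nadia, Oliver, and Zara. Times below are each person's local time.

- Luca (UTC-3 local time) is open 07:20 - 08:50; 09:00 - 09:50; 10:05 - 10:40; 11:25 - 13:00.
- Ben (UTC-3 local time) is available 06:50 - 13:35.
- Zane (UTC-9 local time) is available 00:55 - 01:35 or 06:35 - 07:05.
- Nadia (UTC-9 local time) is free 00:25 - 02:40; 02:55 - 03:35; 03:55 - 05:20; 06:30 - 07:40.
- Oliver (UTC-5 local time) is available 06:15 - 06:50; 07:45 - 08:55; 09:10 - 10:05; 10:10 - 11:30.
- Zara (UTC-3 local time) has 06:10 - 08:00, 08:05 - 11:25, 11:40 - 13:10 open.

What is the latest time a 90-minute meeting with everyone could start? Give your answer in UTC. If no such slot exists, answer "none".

none

Luca in UTC: 10:20-11:50, 12:00-12:50, 13:05-13:40, 14:25-16:00 (add 3h to convert from UTC-3).
Ben in UTC: 09:50-16:35 (add 3h to convert from UTC-3).
Zane in UTC: 09:55-10:35, 15:35-16:05 (add 9h to convert from UTC-9).
Nadia in UTC: 09:25-11:40, 11:55-12:35, 12:55-14:20, 15:30-16:40 (add 9h to convert from UTC-9).
Oliver in UTC: 11:15-11:50, 12:45-13:55, 14:10-15:05, 15:10-16:30 (add 5h to convert from UTC-5).
Zara in UTC: 09:10-11:00, 11:05-14:25, 14:40-16:10 (add 3h to convert from UTC-3).
Luca ∩ Ben: 10:20-11:50, 12:00-12:50, 13:05-13:40, 14:25-16:00.
Luca ∩ Ben ∩ Zane: 10:20-10:35, 15:35-16:00.
Luca ∩ Ben ∩ Zane ∩ Nadia: 10:20-10:35, 15:35-16:00.
Luca ∩ Ben ∩ Zane ∩ Nadia ∩ Oliver: 15:35-16:00.
Luca ∩ Ben ∩ Zane ∩ Nadia ∩ Oliver ∩ Zara: 15:35-16:00.
Those are the intersection windows.
No common window is at least 90 minutes long.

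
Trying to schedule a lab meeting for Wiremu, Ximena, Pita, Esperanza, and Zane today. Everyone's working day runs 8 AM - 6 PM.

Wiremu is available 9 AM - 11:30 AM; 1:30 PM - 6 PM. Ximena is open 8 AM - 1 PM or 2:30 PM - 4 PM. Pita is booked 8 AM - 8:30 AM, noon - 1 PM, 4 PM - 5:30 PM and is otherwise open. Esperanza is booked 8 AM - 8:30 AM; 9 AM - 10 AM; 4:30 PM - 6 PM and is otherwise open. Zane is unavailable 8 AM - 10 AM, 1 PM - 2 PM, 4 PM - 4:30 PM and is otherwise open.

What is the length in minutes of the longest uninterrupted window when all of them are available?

90

Wiremu free: 09:00-11:30, 13:30-18:00.
Ximena free: 08:00-13:00, 14:30-16:00.
Pita free: 08:30-12:00, 13:00-16:00, 17:30-18:00 (invert busy blocks within the working day).
Esperanza free: 08:30-09:00, 10:00-16:30 (invert busy blocks within the working day).
Zane free: 10:00-13:00, 14:00-16:00, 16:30-18:00 (invert busy blocks within the working day).
Wiremu ∩ Ximena: 09:00-11:30, 14:30-16:00.
Wiremu ∩ Ximena ∩ Pita: 09:00-11:30, 14:30-16:00.
Wiremu ∩ Ximena ∩ Pita ∩ Esperanza: 10:00-11:30, 14:30-16:00.
Wiremu ∩ Ximena ∩ Pita ∩ Esperanza ∩ Zane: 10:00-11:30, 14:30-16:00.
The longest is 10:00-11:30 at 90 minutes.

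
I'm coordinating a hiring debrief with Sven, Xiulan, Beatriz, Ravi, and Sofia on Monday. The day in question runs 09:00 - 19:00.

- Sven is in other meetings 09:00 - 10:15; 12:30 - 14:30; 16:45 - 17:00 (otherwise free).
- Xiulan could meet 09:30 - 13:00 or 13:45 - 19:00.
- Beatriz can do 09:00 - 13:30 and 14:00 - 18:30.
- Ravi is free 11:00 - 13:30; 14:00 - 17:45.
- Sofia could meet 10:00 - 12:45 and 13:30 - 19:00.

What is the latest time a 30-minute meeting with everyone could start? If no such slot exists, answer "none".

17:15

Sven free: 10:15-12:30, 14:30-16:45, 17:00-19:00 (invert busy blocks within the working day).
Xiulan free: 09:30-13:00, 13:45-19:00.
Beatriz free: 09:00-13:30, 14:00-18:30.
Ravi free: 11:00-13:30, 14:00-17:45.
Sofia free: 10:00-12:45, 13:30-19:00.
Sven ∩ Xiulan: 10:15-12:30, 14:30-16:45, 17:00-19:00.
Sven ∩ Xiulan ∩ Beatriz: 10:15-12:30, 14:30-16:45, 17:00-18:30.
Sven ∩ Xiulan ∩ Beatriz ∩ Ravi: 11:00-12:30, 14:30-16:45, 17:00-17:45.
Sven ∩ Xiulan ∩ Beatriz ∩ Ravi ∩ Sofia: 11:00-12:30, 14:30-16:45, 17:00-17:45.
The last common window of at least 30 minutes is 17:00-17:45; a 30-minute meeting can start as late as 17:15 and still end by 17:45.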